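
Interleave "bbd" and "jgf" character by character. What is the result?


Interleaving "bbd" and "jgf":
  Position 0: 'b' from first, 'j' from second => "bj"
  Position 1: 'b' from first, 'g' from second => "bg"
  Position 2: 'd' from first, 'f' from second => "df"
Result: bjbgdf

bjbgdf


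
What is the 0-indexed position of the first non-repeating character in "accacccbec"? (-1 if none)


Input: accacccbec
Character frequencies:
  'a': 2
  'b': 1
  'c': 6
  'e': 1
Scanning left to right for freq == 1:
  Position 0 ('a'): freq=2, skip
  Position 1 ('c'): freq=6, skip
  Position 2 ('c'): freq=6, skip
  Position 3 ('a'): freq=2, skip
  Position 4 ('c'): freq=6, skip
  Position 5 ('c'): freq=6, skip
  Position 6 ('c'): freq=6, skip
  Position 7 ('b'): unique! => answer = 7

7


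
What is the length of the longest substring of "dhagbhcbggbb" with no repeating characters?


Input: "dhagbhcbggbb"
Sliding window (track last position of each char):
  Position 0 ('d'): window [0,0] length 1 -- new best
  Position 1 ('h'): window [0,1] length 2 -- new best
  Position 2 ('a'): window [0,2] length 3 -- new best
  Position 3 ('g'): window [0,3] length 4 -- new best
  Position 4 ('b'): window [0,4] length 5 -- new best
  Position 5 ('h'): repeat (last at 1), move window start to 2
  Position 5 ('h'): window [2,5] length 4
  Position 6 ('c'): window [2,6] length 5
  Position 7 ('b'): repeat (last at 4), move window start to 5
  Position 7 ('b'): window [5,7] length 3
  Position 8 ('g'): window [5,8] length 4
  Position 9 ('g'): repeat (last at 8), move window start to 9
  Position 9 ('g'): window [9,9] length 1
  Position 10 ('b'): window [9,10] length 2
  Position 11 ('b'): repeat (last at 10), move window start to 11
  Position 11 ('b'): window [11,11] length 1
Longest substring with no repeats: "dhagb" with length 5

5


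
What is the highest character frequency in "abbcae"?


Input: abbcae
Character counts:
  'a': 2
  'b': 2
  'c': 1
  'e': 1
Maximum frequency: 2

2


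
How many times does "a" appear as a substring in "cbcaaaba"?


Searching for "a" in "cbcaaaba"
Scanning each position:
  Position 0: "c" => no
  Position 1: "b" => no
  Position 2: "c" => no
  Position 3: "a" => MATCH
  Position 4: "a" => MATCH
  Position 5: "a" => MATCH
  Position 6: "b" => no
  Position 7: "a" => MATCH
Total occurrences: 4

4


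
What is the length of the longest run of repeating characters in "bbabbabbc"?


Input: "bbabbabbc"
Scanning for longest run:
  Position 1 ('b'): continues run of 'b', length=2
  Position 2 ('a'): new char, reset run to 1
  Position 3 ('b'): new char, reset run to 1
  Position 4 ('b'): continues run of 'b', length=2
  Position 5 ('a'): new char, reset run to 1
  Position 6 ('b'): new char, reset run to 1
  Position 7 ('b'): continues run of 'b', length=2
  Position 8 ('c'): new char, reset run to 1
Longest run: 'b' with length 2

2


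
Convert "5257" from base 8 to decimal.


Input: "5257" in base 8
Positional expansion:
  Digit '5' (value 5) x 8^3 = 2560
  Digit '2' (value 2) x 8^2 = 128
  Digit '5' (value 5) x 8^1 = 40
  Digit '7' (value 7) x 8^0 = 7
Sum = 2735

2735


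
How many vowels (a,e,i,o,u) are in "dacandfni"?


Input: dacandfni
Checking each character:
  'd' at position 0: consonant
  'a' at position 1: vowel (running total: 1)
  'c' at position 2: consonant
  'a' at position 3: vowel (running total: 2)
  'n' at position 4: consonant
  'd' at position 5: consonant
  'f' at position 6: consonant
  'n' at position 7: consonant
  'i' at position 8: vowel (running total: 3)
Total vowels: 3

3


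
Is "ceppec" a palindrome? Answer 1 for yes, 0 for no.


Input: ceppec
Reversed: ceppec
  Compare pos 0 ('c') with pos 5 ('c'): match
  Compare pos 1 ('e') with pos 4 ('e'): match
  Compare pos 2 ('p') with pos 3 ('p'): match
Result: palindrome

1


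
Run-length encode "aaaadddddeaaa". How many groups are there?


Input: aaaadddddeaaa
Scanning for consecutive runs:
  Group 1: 'a' x 4 (positions 0-3)
  Group 2: 'd' x 5 (positions 4-8)
  Group 3: 'e' x 1 (positions 9-9)
  Group 4: 'a' x 3 (positions 10-12)
Total groups: 4

4


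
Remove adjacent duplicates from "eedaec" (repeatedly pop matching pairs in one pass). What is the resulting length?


Input: eedaec
Stack-based adjacent duplicate removal:
  Read 'e': push. Stack: e
  Read 'e': matches stack top 'e' => pop. Stack: (empty)
  Read 'd': push. Stack: d
  Read 'a': push. Stack: da
  Read 'e': push. Stack: dae
  Read 'c': push. Stack: daec
Final stack: "daec" (length 4)

4


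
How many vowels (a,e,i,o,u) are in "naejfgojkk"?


Input: naejfgojkk
Checking each character:
  'n' at position 0: consonant
  'a' at position 1: vowel (running total: 1)
  'e' at position 2: vowel (running total: 2)
  'j' at position 3: consonant
  'f' at position 4: consonant
  'g' at position 5: consonant
  'o' at position 6: vowel (running total: 3)
  'j' at position 7: consonant
  'k' at position 8: consonant
  'k' at position 9: consonant
Total vowels: 3

3


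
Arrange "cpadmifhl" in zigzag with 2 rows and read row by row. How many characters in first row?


Zigzag "cpadmifhl" into 2 rows:
Placing characters:
  'c' => row 0
  'p' => row 1
  'a' => row 0
  'd' => row 1
  'm' => row 0
  'i' => row 1
  'f' => row 0
  'h' => row 1
  'l' => row 0
Rows:
  Row 0: "camfl"
  Row 1: "pdih"
First row length: 5

5


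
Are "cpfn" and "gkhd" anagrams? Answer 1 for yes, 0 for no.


Strings: "cpfn", "gkhd"
Sorted first:  cfnp
Sorted second: dghk
Differ at position 0: 'c' vs 'd' => not anagrams

0


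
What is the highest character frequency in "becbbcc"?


Input: becbbcc
Character counts:
  'b': 3
  'c': 3
  'e': 1
Maximum frequency: 3

3


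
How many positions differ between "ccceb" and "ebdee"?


Comparing "ccceb" and "ebdee" position by position:
  Position 0: 'c' vs 'e' => DIFFER
  Position 1: 'c' vs 'b' => DIFFER
  Position 2: 'c' vs 'd' => DIFFER
  Position 3: 'e' vs 'e' => same
  Position 4: 'b' vs 'e' => DIFFER
Positions that differ: 4

4


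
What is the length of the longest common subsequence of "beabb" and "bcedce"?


LCS of "beabb" and "bcedce"
DP table:
           b    c    e    d    c    e
      0    0    0    0    0    0    0
  b   0    1    1    1    1    1    1
  e   0    1    1    2    2    2    2
  a   0    1    1    2    2    2    2
  b   0    1    1    2    2    2    2
  b   0    1    1    2    2    2    2
LCS length = dp[5][6] = 2

2


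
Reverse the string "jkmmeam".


Input: jkmmeam
Reading characters right to left:
  Position 6: 'm'
  Position 5: 'a'
  Position 4: 'e'
  Position 3: 'm'
  Position 2: 'm'
  Position 1: 'k'
  Position 0: 'j'
Reversed: maemmkj

maemmkj


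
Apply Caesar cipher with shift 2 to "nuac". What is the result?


Caesar cipher: shift "nuac" by 2
  'n' (pos 13) + 2 = pos 15 = 'p'
  'u' (pos 20) + 2 = pos 22 = 'w'
  'a' (pos 0) + 2 = pos 2 = 'c'
  'c' (pos 2) + 2 = pos 4 = 'e'
Result: pwce

pwce


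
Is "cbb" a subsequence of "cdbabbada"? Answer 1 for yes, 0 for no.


Check if "cbb" is a subsequence of "cdbabbada"
Greedy scan:
  Position 0 ('c'): matches sub[0] = 'c'
  Position 1 ('d'): no match needed
  Position 2 ('b'): matches sub[1] = 'b'
  Position 3 ('a'): no match needed
  Position 4 ('b'): matches sub[2] = 'b'
  Position 5 ('b'): no match needed
  Position 6 ('a'): no match needed
  Position 7 ('d'): no match needed
  Position 8 ('a'): no match needed
All 3 characters matched => is a subsequence

1


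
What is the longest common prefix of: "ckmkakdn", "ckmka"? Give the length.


Words: ckmkakdn, ckmka
  Position 0: all 'c' => match
  Position 1: all 'k' => match
  Position 2: all 'm' => match
  Position 3: all 'k' => match
  Position 4: all 'a' => match
LCP = "ckmka" (length 5)

5


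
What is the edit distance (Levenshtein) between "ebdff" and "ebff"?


Computing edit distance: "ebdff" -> "ebff"
DP table:
           e    b    f    f
      0    1    2    3    4
  e   1    0    1    2    3
  b   2    1    0    1    2
  d   3    2    1    1    2
  f   4    3    2    1    1
  f   5    4    3    2    1
Edit distance = dp[5][4] = 1

1


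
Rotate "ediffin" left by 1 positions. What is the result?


Input: "ediffin", rotate left by 1
First 1 characters: "e"
Remaining characters: "diffin"
Concatenate remaining + first: "diffin" + "e" = "diffine"

diffine


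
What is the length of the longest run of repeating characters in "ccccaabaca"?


Input: "ccccaabaca"
Scanning for longest run:
  Position 1 ('c'): continues run of 'c', length=2
  Position 2 ('c'): continues run of 'c', length=3
  Position 3 ('c'): continues run of 'c', length=4
  Position 4 ('a'): new char, reset run to 1
  Position 5 ('a'): continues run of 'a', length=2
  Position 6 ('b'): new char, reset run to 1
  Position 7 ('a'): new char, reset run to 1
  Position 8 ('c'): new char, reset run to 1
  Position 9 ('a'): new char, reset run to 1
Longest run: 'c' with length 4

4


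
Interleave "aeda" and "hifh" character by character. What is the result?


Interleaving "aeda" and "hifh":
  Position 0: 'a' from first, 'h' from second => "ah"
  Position 1: 'e' from first, 'i' from second => "ei"
  Position 2: 'd' from first, 'f' from second => "df"
  Position 3: 'a' from first, 'h' from second => "ah"
Result: aheidfah

aheidfah


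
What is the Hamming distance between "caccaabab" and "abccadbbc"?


Comparing "caccaabab" and "abccadbbc" position by position:
  Position 0: 'c' vs 'a' => differ
  Position 1: 'a' vs 'b' => differ
  Position 2: 'c' vs 'c' => same
  Position 3: 'c' vs 'c' => same
  Position 4: 'a' vs 'a' => same
  Position 5: 'a' vs 'd' => differ
  Position 6: 'b' vs 'b' => same
  Position 7: 'a' vs 'b' => differ
  Position 8: 'b' vs 'c' => differ
Total differences (Hamming distance): 5

5


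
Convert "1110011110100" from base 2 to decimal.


Input: "1110011110100" in base 2
Positional expansion:
  Digit '1' (value 1) x 2^12 = 4096
  Digit '1' (value 1) x 2^11 = 2048
  Digit '1' (value 1) x 2^10 = 1024
  Digit '0' (value 0) x 2^9 = 0
  Digit '0' (value 0) x 2^8 = 0
  Digit '1' (value 1) x 2^7 = 128
  Digit '1' (value 1) x 2^6 = 64
  Digit '1' (value 1) x 2^5 = 32
  Digit '1' (value 1) x 2^4 = 16
  Digit '0' (value 0) x 2^3 = 0
  Digit '1' (value 1) x 2^2 = 4
  Digit '0' (value 0) x 2^1 = 0
  Digit '0' (value 0) x 2^0 = 0
Sum = 7412

7412


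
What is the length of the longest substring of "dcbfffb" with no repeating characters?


Input: "dcbfffb"
Sliding window (track last position of each char):
  Position 0 ('d'): window [0,0] length 1 -- new best
  Position 1 ('c'): window [0,1] length 2 -- new best
  Position 2 ('b'): window [0,2] length 3 -- new best
  Position 3 ('f'): window [0,3] length 4 -- new best
  Position 4 ('f'): repeat (last at 3), move window start to 4
  Position 4 ('f'): window [4,4] length 1
  Position 5 ('f'): repeat (last at 4), move window start to 5
  Position 5 ('f'): window [5,5] length 1
  Position 6 ('b'): window [5,6] length 2
Longest substring with no repeats: "dcbf" with length 4

4


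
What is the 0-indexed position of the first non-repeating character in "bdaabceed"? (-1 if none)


Input: bdaabceed
Character frequencies:
  'a': 2
  'b': 2
  'c': 1
  'd': 2
  'e': 2
Scanning left to right for freq == 1:
  Position 0 ('b'): freq=2, skip
  Position 1 ('d'): freq=2, skip
  Position 2 ('a'): freq=2, skip
  Position 3 ('a'): freq=2, skip
  Position 4 ('b'): freq=2, skip
  Position 5 ('c'): unique! => answer = 5

5


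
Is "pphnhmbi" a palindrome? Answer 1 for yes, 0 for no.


Input: pphnhmbi
Reversed: ibmhnhpp
  Compare pos 0 ('p') with pos 7 ('i'): MISMATCH
  Compare pos 1 ('p') with pos 6 ('b'): MISMATCH
  Compare pos 2 ('h') with pos 5 ('m'): MISMATCH
  Compare pos 3 ('n') with pos 4 ('h'): MISMATCH
Result: not a palindrome

0


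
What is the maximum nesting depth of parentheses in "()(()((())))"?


Input: "()(()((())))"
Tracking depth:
  Position 0 '(': depth becomes 1
  Position 1 ')': depth becomes 0
  Position 2 '(': depth becomes 1
  Position 3 '(': depth becomes 2
  Position 4 ')': depth becomes 1
  Position 5 '(': depth becomes 2
  Position 6 '(': depth becomes 3
  Position 7 '(': depth becomes 4
  Position 8 ')': depth becomes 3
  Position 9 ')': depth becomes 2
  Position 10 ')': depth becomes 1
  Position 11 ')': depth becomes 0
Maximum depth reached: 4

4


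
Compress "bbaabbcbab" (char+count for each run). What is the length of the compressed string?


Input: bbaabbcbab
Runs:
  'b' x 2 => "b2"
  'a' x 2 => "a2"
  'b' x 2 => "b2"
  'c' x 1 => "c1"
  'b' x 1 => "b1"
  'a' x 1 => "a1"
  'b' x 1 => "b1"
Compressed: "b2a2b2c1b1a1b1"
Compressed length: 14

14


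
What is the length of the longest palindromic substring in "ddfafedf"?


Input: "ddfafedf"
Checking substrings for palindromes:
  [2:5] "faf" (len 3) => palindrome
  [0:2] "dd" (len 2) => palindrome
Longest palindromic substring: "faf" with length 3

3


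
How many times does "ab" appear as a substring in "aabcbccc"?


Searching for "ab" in "aabcbccc"
Scanning each position:
  Position 0: "aa" => no
  Position 1: "ab" => MATCH
  Position 2: "bc" => no
  Position 3: "cb" => no
  Position 4: "bc" => no
  Position 5: "cc" => no
  Position 6: "cc" => no
Total occurrences: 1

1


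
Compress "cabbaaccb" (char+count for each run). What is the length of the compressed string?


Input: cabbaaccb
Runs:
  'c' x 1 => "c1"
  'a' x 1 => "a1"
  'b' x 2 => "b2"
  'a' x 2 => "a2"
  'c' x 2 => "c2"
  'b' x 1 => "b1"
Compressed: "c1a1b2a2c2b1"
Compressed length: 12

12


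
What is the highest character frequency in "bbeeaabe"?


Input: bbeeaabe
Character counts:
  'a': 2
  'b': 3
  'e': 3
Maximum frequency: 3

3


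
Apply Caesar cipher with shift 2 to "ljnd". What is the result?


Caesar cipher: shift "ljnd" by 2
  'l' (pos 11) + 2 = pos 13 = 'n'
  'j' (pos 9) + 2 = pos 11 = 'l'
  'n' (pos 13) + 2 = pos 15 = 'p'
  'd' (pos 3) + 2 = pos 5 = 'f'
Result: nlpf

nlpf


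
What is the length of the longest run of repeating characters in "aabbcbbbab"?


Input: "aabbcbbbab"
Scanning for longest run:
  Position 1 ('a'): continues run of 'a', length=2
  Position 2 ('b'): new char, reset run to 1
  Position 3 ('b'): continues run of 'b', length=2
  Position 4 ('c'): new char, reset run to 1
  Position 5 ('b'): new char, reset run to 1
  Position 6 ('b'): continues run of 'b', length=2
  Position 7 ('b'): continues run of 'b', length=3
  Position 8 ('a'): new char, reset run to 1
  Position 9 ('b'): new char, reset run to 1
Longest run: 'b' with length 3

3


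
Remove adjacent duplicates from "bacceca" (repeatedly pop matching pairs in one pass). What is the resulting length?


Input: bacceca
Stack-based adjacent duplicate removal:
  Read 'b': push. Stack: b
  Read 'a': push. Stack: ba
  Read 'c': push. Stack: bac
  Read 'c': matches stack top 'c' => pop. Stack: ba
  Read 'e': push. Stack: bae
  Read 'c': push. Stack: baec
  Read 'a': push. Stack: baeca
Final stack: "baeca" (length 5)

5


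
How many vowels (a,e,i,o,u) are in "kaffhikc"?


Input: kaffhikc
Checking each character:
  'k' at position 0: consonant
  'a' at position 1: vowel (running total: 1)
  'f' at position 2: consonant
  'f' at position 3: consonant
  'h' at position 4: consonant
  'i' at position 5: vowel (running total: 2)
  'k' at position 6: consonant
  'c' at position 7: consonant
Total vowels: 2

2


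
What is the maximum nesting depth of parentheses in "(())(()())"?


Input: "(())(()())"
Tracking depth:
  Position 0 '(': depth becomes 1
  Position 1 '(': depth becomes 2
  Position 2 ')': depth becomes 1
  Position 3 ')': depth becomes 0
  Position 4 '(': depth becomes 1
  Position 5 '(': depth becomes 2
  Position 6 ')': depth becomes 1
  Position 7 '(': depth becomes 2
  Position 8 ')': depth becomes 1
  Position 9 ')': depth becomes 0
Maximum depth reached: 2

2


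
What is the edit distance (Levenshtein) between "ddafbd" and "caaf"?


Computing edit distance: "ddafbd" -> "caaf"
DP table:
           c    a    a    f
      0    1    2    3    4
  d   1    1    2    3    4
  d   2    2    2    3    4
  a   3    3    2    2    3
  f   4    4    3    3    2
  b   5    5    4    4    3
  d   6    6    5    5    4
Edit distance = dp[6][4] = 4

4


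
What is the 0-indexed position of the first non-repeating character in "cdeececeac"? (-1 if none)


Input: cdeececeac
Character frequencies:
  'a': 1
  'c': 4
  'd': 1
  'e': 4
Scanning left to right for freq == 1:
  Position 0 ('c'): freq=4, skip
  Position 1 ('d'): unique! => answer = 1

1


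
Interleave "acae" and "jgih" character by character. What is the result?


Interleaving "acae" and "jgih":
  Position 0: 'a' from first, 'j' from second => "aj"
  Position 1: 'c' from first, 'g' from second => "cg"
  Position 2: 'a' from first, 'i' from second => "ai"
  Position 3: 'e' from first, 'h' from second => "eh"
Result: ajcgaieh

ajcgaieh


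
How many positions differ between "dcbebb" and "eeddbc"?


Comparing "dcbebb" and "eeddbc" position by position:
  Position 0: 'd' vs 'e' => DIFFER
  Position 1: 'c' vs 'e' => DIFFER
  Position 2: 'b' vs 'd' => DIFFER
  Position 3: 'e' vs 'd' => DIFFER
  Position 4: 'b' vs 'b' => same
  Position 5: 'b' vs 'c' => DIFFER
Positions that differ: 5

5


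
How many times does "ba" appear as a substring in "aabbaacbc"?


Searching for "ba" in "aabbaacbc"
Scanning each position:
  Position 0: "aa" => no
  Position 1: "ab" => no
  Position 2: "bb" => no
  Position 3: "ba" => MATCH
  Position 4: "aa" => no
  Position 5: "ac" => no
  Position 6: "cb" => no
  Position 7: "bc" => no
Total occurrences: 1

1


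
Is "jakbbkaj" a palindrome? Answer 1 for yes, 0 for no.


Input: jakbbkaj
Reversed: jakbbkaj
  Compare pos 0 ('j') with pos 7 ('j'): match
  Compare pos 1 ('a') with pos 6 ('a'): match
  Compare pos 2 ('k') with pos 5 ('k'): match
  Compare pos 3 ('b') with pos 4 ('b'): match
Result: palindrome

1


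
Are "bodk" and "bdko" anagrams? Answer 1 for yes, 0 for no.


Strings: "bodk", "bdko"
Sorted first:  bdko
Sorted second: bdko
Sorted forms match => anagrams

1


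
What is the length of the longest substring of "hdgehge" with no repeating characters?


Input: "hdgehge"
Sliding window (track last position of each char):
  Position 0 ('h'): window [0,0] length 1 -- new best
  Position 1 ('d'): window [0,1] length 2 -- new best
  Position 2 ('g'): window [0,2] length 3 -- new best
  Position 3 ('e'): window [0,3] length 4 -- new best
  Position 4 ('h'): repeat (last at 0), move window start to 1
  Position 4 ('h'): window [1,4] length 4
  Position 5 ('g'): repeat (last at 2), move window start to 3
  Position 5 ('g'): window [3,5] length 3
  Position 6 ('e'): repeat (last at 3), move window start to 4
  Position 6 ('e'): window [4,6] length 3
Longest substring with no repeats: "hdge" with length 4

4


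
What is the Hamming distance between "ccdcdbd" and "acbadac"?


Comparing "ccdcdbd" and "acbadac" position by position:
  Position 0: 'c' vs 'a' => differ
  Position 1: 'c' vs 'c' => same
  Position 2: 'd' vs 'b' => differ
  Position 3: 'c' vs 'a' => differ
  Position 4: 'd' vs 'd' => same
  Position 5: 'b' vs 'a' => differ
  Position 6: 'd' vs 'c' => differ
Total differences (Hamming distance): 5

5


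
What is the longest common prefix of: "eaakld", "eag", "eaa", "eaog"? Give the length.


Words: eaakld, eag, eaa, eaog
  Position 0: all 'e' => match
  Position 1: all 'a' => match
  Position 2: ('a', 'g', 'a', 'o') => mismatch, stop
LCP = "ea" (length 2)

2


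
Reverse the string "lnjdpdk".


Input: lnjdpdk
Reading characters right to left:
  Position 6: 'k'
  Position 5: 'd'
  Position 4: 'p'
  Position 3: 'd'
  Position 2: 'j'
  Position 1: 'n'
  Position 0: 'l'
Reversed: kdpdjnl

kdpdjnl


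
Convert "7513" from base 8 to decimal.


Input: "7513" in base 8
Positional expansion:
  Digit '7' (value 7) x 8^3 = 3584
  Digit '5' (value 5) x 8^2 = 320
  Digit '1' (value 1) x 8^1 = 8
  Digit '3' (value 3) x 8^0 = 3
Sum = 3915

3915


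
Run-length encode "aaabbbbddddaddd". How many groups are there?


Input: aaabbbbddddaddd
Scanning for consecutive runs:
  Group 1: 'a' x 3 (positions 0-2)
  Group 2: 'b' x 4 (positions 3-6)
  Group 3: 'd' x 4 (positions 7-10)
  Group 4: 'a' x 1 (positions 11-11)
  Group 5: 'd' x 3 (positions 12-14)
Total groups: 5

5


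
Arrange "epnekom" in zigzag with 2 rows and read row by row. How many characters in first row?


Zigzag "epnekom" into 2 rows:
Placing characters:
  'e' => row 0
  'p' => row 1
  'n' => row 0
  'e' => row 1
  'k' => row 0
  'o' => row 1
  'm' => row 0
Rows:
  Row 0: "enkm"
  Row 1: "peo"
First row length: 4

4


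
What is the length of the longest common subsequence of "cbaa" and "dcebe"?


LCS of "cbaa" and "dcebe"
DP table:
           d    c    e    b    e
      0    0    0    0    0    0
  c   0    0    1    1    1    1
  b   0    0    1    1    2    2
  a   0    0    1    1    2    2
  a   0    0    1    1    2    2
LCS length = dp[4][5] = 2

2


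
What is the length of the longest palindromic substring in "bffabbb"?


Input: "bffabbb"
Checking substrings for palindromes:
  [4:7] "bbb" (len 3) => palindrome
  [1:3] "ff" (len 2) => palindrome
  [4:6] "bb" (len 2) => palindrome
  [5:7] "bb" (len 2) => palindrome
Longest palindromic substring: "bbb" with length 3

3


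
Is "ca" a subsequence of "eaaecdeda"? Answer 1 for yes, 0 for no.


Check if "ca" is a subsequence of "eaaecdeda"
Greedy scan:
  Position 0 ('e'): no match needed
  Position 1 ('a'): no match needed
  Position 2 ('a'): no match needed
  Position 3 ('e'): no match needed
  Position 4 ('c'): matches sub[0] = 'c'
  Position 5 ('d'): no match needed
  Position 6 ('e'): no match needed
  Position 7 ('d'): no match needed
  Position 8 ('a'): matches sub[1] = 'a'
All 2 characters matched => is a subsequence

1


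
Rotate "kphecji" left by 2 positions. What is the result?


Input: "kphecji", rotate left by 2
First 2 characters: "kp"
Remaining characters: "hecji"
Concatenate remaining + first: "hecji" + "kp" = "hecjikp"

hecjikp


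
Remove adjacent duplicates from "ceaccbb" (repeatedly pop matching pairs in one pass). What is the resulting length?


Input: ceaccbb
Stack-based adjacent duplicate removal:
  Read 'c': push. Stack: c
  Read 'e': push. Stack: ce
  Read 'a': push. Stack: cea
  Read 'c': push. Stack: ceac
  Read 'c': matches stack top 'c' => pop. Stack: cea
  Read 'b': push. Stack: ceab
  Read 'b': matches stack top 'b' => pop. Stack: cea
Final stack: "cea" (length 3)

3


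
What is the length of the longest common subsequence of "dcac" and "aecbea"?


LCS of "dcac" and "aecbea"
DP table:
           a    e    c    b    e    a
      0    0    0    0    0    0    0
  d   0    0    0    0    0    0    0
  c   0    0    0    1    1    1    1
  a   0    1    1    1    1    1    2
  c   0    1    1    2    2    2    2
LCS length = dp[4][6] = 2

2


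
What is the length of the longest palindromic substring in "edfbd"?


Input: "edfbd"
Checking substrings for palindromes:
  No multi-char palindromic substrings found
Longest palindromic substring: "e" with length 1

1


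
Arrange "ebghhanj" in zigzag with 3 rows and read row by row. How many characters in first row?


Zigzag "ebghhanj" into 3 rows:
Placing characters:
  'e' => row 0
  'b' => row 1
  'g' => row 2
  'h' => row 1
  'h' => row 0
  'a' => row 1
  'n' => row 2
  'j' => row 1
Rows:
  Row 0: "eh"
  Row 1: "bhaj"
  Row 2: "gn"
First row length: 2

2


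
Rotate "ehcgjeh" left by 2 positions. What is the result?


Input: "ehcgjeh", rotate left by 2
First 2 characters: "eh"
Remaining characters: "cgjeh"
Concatenate remaining + first: "cgjeh" + "eh" = "cgjeheh"

cgjeheh


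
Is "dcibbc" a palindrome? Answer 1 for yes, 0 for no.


Input: dcibbc
Reversed: cbbicd
  Compare pos 0 ('d') with pos 5 ('c'): MISMATCH
  Compare pos 1 ('c') with pos 4 ('b'): MISMATCH
  Compare pos 2 ('i') with pos 3 ('b'): MISMATCH
Result: not a palindrome

0


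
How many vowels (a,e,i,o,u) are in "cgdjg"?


Input: cgdjg
Checking each character:
  'c' at position 0: consonant
  'g' at position 1: consonant
  'd' at position 2: consonant
  'j' at position 3: consonant
  'g' at position 4: consonant
Total vowels: 0

0


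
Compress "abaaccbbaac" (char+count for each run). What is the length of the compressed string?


Input: abaaccbbaac
Runs:
  'a' x 1 => "a1"
  'b' x 1 => "b1"
  'a' x 2 => "a2"
  'c' x 2 => "c2"
  'b' x 2 => "b2"
  'a' x 2 => "a2"
  'c' x 1 => "c1"
Compressed: "a1b1a2c2b2a2c1"
Compressed length: 14

14


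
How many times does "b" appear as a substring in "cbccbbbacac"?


Searching for "b" in "cbccbbbacac"
Scanning each position:
  Position 0: "c" => no
  Position 1: "b" => MATCH
  Position 2: "c" => no
  Position 3: "c" => no
  Position 4: "b" => MATCH
  Position 5: "b" => MATCH
  Position 6: "b" => MATCH
  Position 7: "a" => no
  Position 8: "c" => no
  Position 9: "a" => no
  Position 10: "c" => no
Total occurrences: 4

4


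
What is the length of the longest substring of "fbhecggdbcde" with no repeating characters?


Input: "fbhecggdbcde"
Sliding window (track last position of each char):
  Position 0 ('f'): window [0,0] length 1 -- new best
  Position 1 ('b'): window [0,1] length 2 -- new best
  Position 2 ('h'): window [0,2] length 3 -- new best
  Position 3 ('e'): window [0,3] length 4 -- new best
  Position 4 ('c'): window [0,4] length 5 -- new best
  Position 5 ('g'): window [0,5] length 6 -- new best
  Position 6 ('g'): repeat (last at 5), move window start to 6
  Position 6 ('g'): window [6,6] length 1
  Position 7 ('d'): window [6,7] length 2
  Position 8 ('b'): window [6,8] length 3
  Position 9 ('c'): window [6,9] length 4
  Position 10 ('d'): repeat (last at 7), move window start to 8
  Position 10 ('d'): window [8,10] length 3
  Position 11 ('e'): window [8,11] length 4
Longest substring with no repeats: "fbhecg" with length 6

6


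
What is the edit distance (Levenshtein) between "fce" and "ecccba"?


Computing edit distance: "fce" -> "ecccba"
DP table:
           e    c    c    c    b    a
      0    1    2    3    4    5    6
  f   1    1    2    3    4    5    6
  c   2    2    1    2    3    4    5
  e   3    2    2    2    3    4    5
Edit distance = dp[3][6] = 5

5


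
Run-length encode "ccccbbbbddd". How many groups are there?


Input: ccccbbbbddd
Scanning for consecutive runs:
  Group 1: 'c' x 4 (positions 0-3)
  Group 2: 'b' x 4 (positions 4-7)
  Group 3: 'd' x 3 (positions 8-10)
Total groups: 3

3


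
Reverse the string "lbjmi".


Input: lbjmi
Reading characters right to left:
  Position 4: 'i'
  Position 3: 'm'
  Position 2: 'j'
  Position 1: 'b'
  Position 0: 'l'
Reversed: imjbl

imjbl


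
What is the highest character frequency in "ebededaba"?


Input: ebededaba
Character counts:
  'a': 2
  'b': 2
  'd': 2
  'e': 3
Maximum frequency: 3

3


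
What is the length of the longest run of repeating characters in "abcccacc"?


Input: "abcccacc"
Scanning for longest run:
  Position 1 ('b'): new char, reset run to 1
  Position 2 ('c'): new char, reset run to 1
  Position 3 ('c'): continues run of 'c', length=2
  Position 4 ('c'): continues run of 'c', length=3
  Position 5 ('a'): new char, reset run to 1
  Position 6 ('c'): new char, reset run to 1
  Position 7 ('c'): continues run of 'c', length=2
Longest run: 'c' with length 3

3


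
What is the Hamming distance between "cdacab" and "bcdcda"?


Comparing "cdacab" and "bcdcda" position by position:
  Position 0: 'c' vs 'b' => differ
  Position 1: 'd' vs 'c' => differ
  Position 2: 'a' vs 'd' => differ
  Position 3: 'c' vs 'c' => same
  Position 4: 'a' vs 'd' => differ
  Position 5: 'b' vs 'a' => differ
Total differences (Hamming distance): 5

5


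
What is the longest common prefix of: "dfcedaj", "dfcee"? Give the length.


Words: dfcedaj, dfcee
  Position 0: all 'd' => match
  Position 1: all 'f' => match
  Position 2: all 'c' => match
  Position 3: all 'e' => match
  Position 4: ('d', 'e') => mismatch, stop
LCP = "dfce" (length 4)

4


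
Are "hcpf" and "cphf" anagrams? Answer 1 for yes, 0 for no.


Strings: "hcpf", "cphf"
Sorted first:  cfhp
Sorted second: cfhp
Sorted forms match => anagrams

1


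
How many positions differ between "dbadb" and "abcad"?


Comparing "dbadb" and "abcad" position by position:
  Position 0: 'd' vs 'a' => DIFFER
  Position 1: 'b' vs 'b' => same
  Position 2: 'a' vs 'c' => DIFFER
  Position 3: 'd' vs 'a' => DIFFER
  Position 4: 'b' vs 'd' => DIFFER
Positions that differ: 4

4


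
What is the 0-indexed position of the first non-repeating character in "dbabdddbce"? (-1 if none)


Input: dbabdddbce
Character frequencies:
  'a': 1
  'b': 3
  'c': 1
  'd': 4
  'e': 1
Scanning left to right for freq == 1:
  Position 0 ('d'): freq=4, skip
  Position 1 ('b'): freq=3, skip
  Position 2 ('a'): unique! => answer = 2

2


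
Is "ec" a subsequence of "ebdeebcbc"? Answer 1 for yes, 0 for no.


Check if "ec" is a subsequence of "ebdeebcbc"
Greedy scan:
  Position 0 ('e'): matches sub[0] = 'e'
  Position 1 ('b'): no match needed
  Position 2 ('d'): no match needed
  Position 3 ('e'): no match needed
  Position 4 ('e'): no match needed
  Position 5 ('b'): no match needed
  Position 6 ('c'): matches sub[1] = 'c'
  Position 7 ('b'): no match needed
  Position 8 ('c'): no match needed
All 2 characters matched => is a subsequence

1


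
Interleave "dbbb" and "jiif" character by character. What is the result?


Interleaving "dbbb" and "jiif":
  Position 0: 'd' from first, 'j' from second => "dj"
  Position 1: 'b' from first, 'i' from second => "bi"
  Position 2: 'b' from first, 'i' from second => "bi"
  Position 3: 'b' from first, 'f' from second => "bf"
Result: djbibibf

djbibibf


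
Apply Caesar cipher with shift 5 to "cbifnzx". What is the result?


Caesar cipher: shift "cbifnzx" by 5
  'c' (pos 2) + 5 = pos 7 = 'h'
  'b' (pos 1) + 5 = pos 6 = 'g'
  'i' (pos 8) + 5 = pos 13 = 'n'
  'f' (pos 5) + 5 = pos 10 = 'k'
  'n' (pos 13) + 5 = pos 18 = 's'
  'z' (pos 25) + 5 = pos 4 = 'e'
  'x' (pos 23) + 5 = pos 2 = 'c'
Result: hgnksec

hgnksec


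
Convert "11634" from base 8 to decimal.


Input: "11634" in base 8
Positional expansion:
  Digit '1' (value 1) x 8^4 = 4096
  Digit '1' (value 1) x 8^3 = 512
  Digit '6' (value 6) x 8^2 = 384
  Digit '3' (value 3) x 8^1 = 24
  Digit '4' (value 4) x 8^0 = 4
Sum = 5020

5020


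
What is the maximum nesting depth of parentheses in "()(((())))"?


Input: "()(((())))"
Tracking depth:
  Position 0 '(': depth becomes 1
  Position 1 ')': depth becomes 0
  Position 2 '(': depth becomes 1
  Position 3 '(': depth becomes 2
  Position 4 '(': depth becomes 3
  Position 5 '(': depth becomes 4
  Position 6 ')': depth becomes 3
  Position 7 ')': depth becomes 2
  Position 8 ')': depth becomes 1
  Position 9 ')': depth becomes 0
Maximum depth reached: 4

4


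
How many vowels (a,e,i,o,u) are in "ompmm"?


Input: ompmm
Checking each character:
  'o' at position 0: vowel (running total: 1)
  'm' at position 1: consonant
  'p' at position 2: consonant
  'm' at position 3: consonant
  'm' at position 4: consonant
Total vowels: 1

1


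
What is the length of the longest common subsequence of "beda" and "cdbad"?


LCS of "beda" and "cdbad"
DP table:
           c    d    b    a    d
      0    0    0    0    0    0
  b   0    0    0    1    1    1
  e   0    0    0    1    1    1
  d   0    0    1    1    1    2
  a   0    0    1    1    2    2
LCS length = dp[4][5] = 2

2


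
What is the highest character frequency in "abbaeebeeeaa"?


Input: abbaeebeeeaa
Character counts:
  'a': 4
  'b': 3
  'e': 5
Maximum frequency: 5

5


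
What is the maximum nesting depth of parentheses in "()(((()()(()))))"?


Input: "()(((()()(()))))"
Tracking depth:
  Position 0 '(': depth becomes 1
  Position 1 ')': depth becomes 0
  Position 2 '(': depth becomes 1
  Position 3 '(': depth becomes 2
  Position 4 '(': depth becomes 3
  Position 5 '(': depth becomes 4
  Position 6 ')': depth becomes 3
  Position 7 '(': depth becomes 4
  Position 8 ')': depth becomes 3
  Position 9 '(': depth becomes 4
  Position 10 '(': depth becomes 5
  Position 11 ')': depth becomes 4
  Position 12 ')': depth becomes 3
  Position 13 ')': depth becomes 2
  Position 14 ')': depth becomes 1
  Position 15 ')': depth becomes 0
Maximum depth reached: 5

5


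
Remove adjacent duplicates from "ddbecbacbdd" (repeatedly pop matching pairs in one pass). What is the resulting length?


Input: ddbecbacbdd
Stack-based adjacent duplicate removal:
  Read 'd': push. Stack: d
  Read 'd': matches stack top 'd' => pop. Stack: (empty)
  Read 'b': push. Stack: b
  Read 'e': push. Stack: be
  Read 'c': push. Stack: bec
  Read 'b': push. Stack: becb
  Read 'a': push. Stack: becba
  Read 'c': push. Stack: becbac
  Read 'b': push. Stack: becbacb
  Read 'd': push. Stack: becbacbd
  Read 'd': matches stack top 'd' => pop. Stack: becbacb
Final stack: "becbacb" (length 7)

7


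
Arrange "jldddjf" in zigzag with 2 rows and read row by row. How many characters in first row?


Zigzag "jldddjf" into 2 rows:
Placing characters:
  'j' => row 0
  'l' => row 1
  'd' => row 0
  'd' => row 1
  'd' => row 0
  'j' => row 1
  'f' => row 0
Rows:
  Row 0: "jddf"
  Row 1: "ldj"
First row length: 4

4


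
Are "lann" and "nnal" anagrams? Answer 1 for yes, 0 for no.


Strings: "lann", "nnal"
Sorted first:  alnn
Sorted second: alnn
Sorted forms match => anagrams

1


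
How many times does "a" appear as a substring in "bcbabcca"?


Searching for "a" in "bcbabcca"
Scanning each position:
  Position 0: "b" => no
  Position 1: "c" => no
  Position 2: "b" => no
  Position 3: "a" => MATCH
  Position 4: "b" => no
  Position 5: "c" => no
  Position 6: "c" => no
  Position 7: "a" => MATCH
Total occurrences: 2

2


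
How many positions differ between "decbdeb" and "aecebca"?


Comparing "decbdeb" and "aecebca" position by position:
  Position 0: 'd' vs 'a' => DIFFER
  Position 1: 'e' vs 'e' => same
  Position 2: 'c' vs 'c' => same
  Position 3: 'b' vs 'e' => DIFFER
  Position 4: 'd' vs 'b' => DIFFER
  Position 5: 'e' vs 'c' => DIFFER
  Position 6: 'b' vs 'a' => DIFFER
Positions that differ: 5

5


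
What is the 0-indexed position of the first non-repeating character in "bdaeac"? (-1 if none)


Input: bdaeac
Character frequencies:
  'a': 2
  'b': 1
  'c': 1
  'd': 1
  'e': 1
Scanning left to right for freq == 1:
  Position 0 ('b'): unique! => answer = 0

0


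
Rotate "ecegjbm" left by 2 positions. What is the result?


Input: "ecegjbm", rotate left by 2
First 2 characters: "ec"
Remaining characters: "egjbm"
Concatenate remaining + first: "egjbm" + "ec" = "egjbmec"

egjbmec


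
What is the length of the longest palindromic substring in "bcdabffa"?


Input: "bcdabffa"
Checking substrings for palindromes:
  [5:7] "ff" (len 2) => palindrome
Longest palindromic substring: "ff" with length 2

2


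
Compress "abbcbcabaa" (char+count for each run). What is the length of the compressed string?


Input: abbcbcabaa
Runs:
  'a' x 1 => "a1"
  'b' x 2 => "b2"
  'c' x 1 => "c1"
  'b' x 1 => "b1"
  'c' x 1 => "c1"
  'a' x 1 => "a1"
  'b' x 1 => "b1"
  'a' x 2 => "a2"
Compressed: "a1b2c1b1c1a1b1a2"
Compressed length: 16

16


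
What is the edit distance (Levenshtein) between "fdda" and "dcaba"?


Computing edit distance: "fdda" -> "dcaba"
DP table:
           d    c    a    b    a
      0    1    2    3    4    5
  f   1    1    2    3    4    5
  d   2    1    2    3    4    5
  d   3    2    2    3    4    5
  a   4    3    3    2    3    4
Edit distance = dp[4][5] = 4

4


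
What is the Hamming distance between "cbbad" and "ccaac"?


Comparing "cbbad" and "ccaac" position by position:
  Position 0: 'c' vs 'c' => same
  Position 1: 'b' vs 'c' => differ
  Position 2: 'b' vs 'a' => differ
  Position 3: 'a' vs 'a' => same
  Position 4: 'd' vs 'c' => differ
Total differences (Hamming distance): 3

3


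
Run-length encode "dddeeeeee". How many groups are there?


Input: dddeeeeee
Scanning for consecutive runs:
  Group 1: 'd' x 3 (positions 0-2)
  Group 2: 'e' x 6 (positions 3-8)
Total groups: 2

2


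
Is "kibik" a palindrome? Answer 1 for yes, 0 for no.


Input: kibik
Reversed: kibik
  Compare pos 0 ('k') with pos 4 ('k'): match
  Compare pos 1 ('i') with pos 3 ('i'): match
Result: palindrome

1


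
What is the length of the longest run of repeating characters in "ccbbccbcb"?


Input: "ccbbccbcb"
Scanning for longest run:
  Position 1 ('c'): continues run of 'c', length=2
  Position 2 ('b'): new char, reset run to 1
  Position 3 ('b'): continues run of 'b', length=2
  Position 4 ('c'): new char, reset run to 1
  Position 5 ('c'): continues run of 'c', length=2
  Position 6 ('b'): new char, reset run to 1
  Position 7 ('c'): new char, reset run to 1
  Position 8 ('b'): new char, reset run to 1
Longest run: 'c' with length 2

2


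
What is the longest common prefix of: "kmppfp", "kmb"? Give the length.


Words: kmppfp, kmb
  Position 0: all 'k' => match
  Position 1: all 'm' => match
  Position 2: ('p', 'b') => mismatch, stop
LCP = "km" (length 2)

2


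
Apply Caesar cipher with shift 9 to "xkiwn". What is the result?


Caesar cipher: shift "xkiwn" by 9
  'x' (pos 23) + 9 = pos 6 = 'g'
  'k' (pos 10) + 9 = pos 19 = 't'
  'i' (pos 8) + 9 = pos 17 = 'r'
  'w' (pos 22) + 9 = pos 5 = 'f'
  'n' (pos 13) + 9 = pos 22 = 'w'
Result: gtrfw

gtrfw


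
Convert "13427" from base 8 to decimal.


Input: "13427" in base 8
Positional expansion:
  Digit '1' (value 1) x 8^4 = 4096
  Digit '3' (value 3) x 8^3 = 1536
  Digit '4' (value 4) x 8^2 = 256
  Digit '2' (value 2) x 8^1 = 16
  Digit '7' (value 7) x 8^0 = 7
Sum = 5911

5911


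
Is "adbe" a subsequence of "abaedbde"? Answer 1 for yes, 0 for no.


Check if "adbe" is a subsequence of "abaedbde"
Greedy scan:
  Position 0 ('a'): matches sub[0] = 'a'
  Position 1 ('b'): no match needed
  Position 2 ('a'): no match needed
  Position 3 ('e'): no match needed
  Position 4 ('d'): matches sub[1] = 'd'
  Position 5 ('b'): matches sub[2] = 'b'
  Position 6 ('d'): no match needed
  Position 7 ('e'): matches sub[3] = 'e'
All 4 characters matched => is a subsequence

1


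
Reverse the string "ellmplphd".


Input: ellmplphd
Reading characters right to left:
  Position 8: 'd'
  Position 7: 'h'
  Position 6: 'p'
  Position 5: 'l'
  Position 4: 'p'
  Position 3: 'm'
  Position 2: 'l'
  Position 1: 'l'
  Position 0: 'e'
Reversed: dhplpmlle

dhplpmlle


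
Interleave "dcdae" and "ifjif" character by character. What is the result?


Interleaving "dcdae" and "ifjif":
  Position 0: 'd' from first, 'i' from second => "di"
  Position 1: 'c' from first, 'f' from second => "cf"
  Position 2: 'd' from first, 'j' from second => "dj"
  Position 3: 'a' from first, 'i' from second => "ai"
  Position 4: 'e' from first, 'f' from second => "ef"
Result: dicfdjaief

dicfdjaief


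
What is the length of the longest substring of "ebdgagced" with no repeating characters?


Input: "ebdgagced"
Sliding window (track last position of each char):
  Position 0 ('e'): window [0,0] length 1 -- new best
  Position 1 ('b'): window [0,1] length 2 -- new best
  Position 2 ('d'): window [0,2] length 3 -- new best
  Position 3 ('g'): window [0,3] length 4 -- new best
  Position 4 ('a'): window [0,4] length 5 -- new best
  Position 5 ('g'): repeat (last at 3), move window start to 4
  Position 5 ('g'): window [4,5] length 2
  Position 6 ('c'): window [4,6] length 3
  Position 7 ('e'): window [4,7] length 4
  Position 8 ('d'): window [4,8] length 5
Longest substring with no repeats: "ebdga" with length 5

5


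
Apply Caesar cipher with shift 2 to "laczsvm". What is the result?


Caesar cipher: shift "laczsvm" by 2
  'l' (pos 11) + 2 = pos 13 = 'n'
  'a' (pos 0) + 2 = pos 2 = 'c'
  'c' (pos 2) + 2 = pos 4 = 'e'
  'z' (pos 25) + 2 = pos 1 = 'b'
  's' (pos 18) + 2 = pos 20 = 'u'
  'v' (pos 21) + 2 = pos 23 = 'x'
  'm' (pos 12) + 2 = pos 14 = 'o'
Result: ncebuxo

ncebuxo
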